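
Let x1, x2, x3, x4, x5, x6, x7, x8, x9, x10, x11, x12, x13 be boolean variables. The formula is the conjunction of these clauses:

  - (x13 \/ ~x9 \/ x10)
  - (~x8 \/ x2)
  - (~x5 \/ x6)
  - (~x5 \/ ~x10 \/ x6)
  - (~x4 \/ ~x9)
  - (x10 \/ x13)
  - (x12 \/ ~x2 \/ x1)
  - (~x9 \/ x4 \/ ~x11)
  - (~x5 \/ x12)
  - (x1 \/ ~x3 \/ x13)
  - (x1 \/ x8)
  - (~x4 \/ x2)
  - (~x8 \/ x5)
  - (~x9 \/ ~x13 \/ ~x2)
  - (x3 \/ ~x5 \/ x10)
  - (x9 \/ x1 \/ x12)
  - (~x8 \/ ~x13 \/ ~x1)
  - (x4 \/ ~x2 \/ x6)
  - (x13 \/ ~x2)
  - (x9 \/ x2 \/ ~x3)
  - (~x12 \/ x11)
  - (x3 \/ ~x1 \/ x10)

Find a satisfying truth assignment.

x1 = True, x2 = False, x3 = False, x4 = False, x5 = False, x6 = True, x7 = False, x8 = False, x9 = False, x10 = True, x11 = True, x12 = True, x13 = False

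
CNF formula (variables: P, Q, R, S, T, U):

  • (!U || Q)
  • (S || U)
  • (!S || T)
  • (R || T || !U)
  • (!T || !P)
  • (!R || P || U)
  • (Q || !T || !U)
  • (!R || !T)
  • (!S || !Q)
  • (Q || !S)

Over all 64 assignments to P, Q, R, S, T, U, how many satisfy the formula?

Satisfying assignments:
  P=0 Q=1 R=0 S=0 T=1 U=1
  P=0 Q=1 R=1 S=0 T=0 U=1
  P=1 Q=1 R=1 S=0 T=0 U=1
Count: 3.

3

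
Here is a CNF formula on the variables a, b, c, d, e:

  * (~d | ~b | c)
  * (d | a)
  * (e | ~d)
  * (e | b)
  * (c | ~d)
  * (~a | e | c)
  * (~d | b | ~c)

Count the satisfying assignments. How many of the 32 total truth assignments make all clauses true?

7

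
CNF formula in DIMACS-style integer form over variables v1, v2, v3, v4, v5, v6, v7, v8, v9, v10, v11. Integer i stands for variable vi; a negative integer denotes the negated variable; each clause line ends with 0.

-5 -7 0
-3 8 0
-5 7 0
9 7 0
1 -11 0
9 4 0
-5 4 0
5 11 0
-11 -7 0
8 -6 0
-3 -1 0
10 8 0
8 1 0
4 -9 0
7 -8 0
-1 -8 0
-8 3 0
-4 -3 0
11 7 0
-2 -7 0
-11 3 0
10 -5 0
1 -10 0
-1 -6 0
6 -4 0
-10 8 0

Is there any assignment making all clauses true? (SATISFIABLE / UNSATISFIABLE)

v8 = True:
  propagation gives v7=True, v5=False, v11=True; an empty clause results — contradiction.
v8 = False:
  propagation gives v3=False, v6=False, v10=True; an empty clause results — contradiction.
Every branch closes, so no satisfying assignment exists.

UNSATISFIABLE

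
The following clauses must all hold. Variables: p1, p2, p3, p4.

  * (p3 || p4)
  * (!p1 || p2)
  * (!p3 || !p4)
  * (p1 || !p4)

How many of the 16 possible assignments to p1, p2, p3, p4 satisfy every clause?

Satisfying assignments:
  p1=F p2=F p3=T p4=F
  p1=F p2=T p3=T p4=F
  p1=T p2=T p3=F p4=T
  p1=T p2=T p3=T p4=F
Count: 4.

4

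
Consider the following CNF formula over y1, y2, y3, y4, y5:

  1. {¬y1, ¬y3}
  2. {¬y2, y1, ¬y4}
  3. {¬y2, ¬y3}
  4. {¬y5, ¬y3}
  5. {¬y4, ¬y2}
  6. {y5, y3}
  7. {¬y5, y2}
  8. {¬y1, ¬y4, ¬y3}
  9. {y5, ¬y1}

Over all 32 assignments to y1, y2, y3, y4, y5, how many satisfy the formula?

4

The models are:
  y1=0 y2=0 y3=1 y4=0 y5=0
  y1=0 y2=0 y3=1 y4=1 y5=0
  y1=0 y2=1 y3=0 y4=0 y5=1
  y1=1 y2=1 y3=0 y4=0 y5=1
That's 4 in total.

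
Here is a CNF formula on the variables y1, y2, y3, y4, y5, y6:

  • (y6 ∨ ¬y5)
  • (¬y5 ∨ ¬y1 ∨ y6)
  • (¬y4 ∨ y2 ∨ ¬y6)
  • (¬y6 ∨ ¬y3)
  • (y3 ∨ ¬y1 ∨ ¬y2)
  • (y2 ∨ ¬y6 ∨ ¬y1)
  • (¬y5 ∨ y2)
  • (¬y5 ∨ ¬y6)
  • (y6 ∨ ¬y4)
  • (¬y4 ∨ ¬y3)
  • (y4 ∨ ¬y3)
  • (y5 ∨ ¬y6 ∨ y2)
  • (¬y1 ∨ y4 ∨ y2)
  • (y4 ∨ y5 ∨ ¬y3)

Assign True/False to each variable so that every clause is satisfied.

Pure literal: y1 appears only negated; assign y1 = False.
Try y2 = False.
  then y5 is forced to False.
  then y6 is forced to False.
  then y4 is forced to False.
  then y3 is forced to False.
Every clause has at least one true literal under this assignment.

y1=0, y2=0, y3=0, y4=0, y5=0, y6=0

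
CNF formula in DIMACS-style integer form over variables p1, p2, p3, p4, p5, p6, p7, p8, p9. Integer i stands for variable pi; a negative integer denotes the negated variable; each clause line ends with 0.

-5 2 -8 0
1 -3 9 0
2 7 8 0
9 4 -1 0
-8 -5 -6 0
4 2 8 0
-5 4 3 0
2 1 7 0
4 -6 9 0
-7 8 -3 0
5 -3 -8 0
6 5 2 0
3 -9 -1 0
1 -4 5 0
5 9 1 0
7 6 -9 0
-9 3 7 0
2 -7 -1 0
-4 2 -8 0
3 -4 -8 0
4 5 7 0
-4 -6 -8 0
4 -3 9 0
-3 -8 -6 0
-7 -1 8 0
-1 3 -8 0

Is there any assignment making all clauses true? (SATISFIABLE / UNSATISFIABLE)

Pure literal: p2 appears only positively; assign p2 = True.
Set p1 = False and propagate.
Set p3 = False and propagate.
The remaining clauses are satisfied by p4 = True, p5 = True, p6 = False, p7 = True, p8 = False, p9 = False.
Every clause has at least one true literal under this assignment.
So p1=F, p2=T, p3=F, p4=T, p5=T, p6=F, p7=T, p8=F, p9=F is a satisfying assignment.

SATISFIABLE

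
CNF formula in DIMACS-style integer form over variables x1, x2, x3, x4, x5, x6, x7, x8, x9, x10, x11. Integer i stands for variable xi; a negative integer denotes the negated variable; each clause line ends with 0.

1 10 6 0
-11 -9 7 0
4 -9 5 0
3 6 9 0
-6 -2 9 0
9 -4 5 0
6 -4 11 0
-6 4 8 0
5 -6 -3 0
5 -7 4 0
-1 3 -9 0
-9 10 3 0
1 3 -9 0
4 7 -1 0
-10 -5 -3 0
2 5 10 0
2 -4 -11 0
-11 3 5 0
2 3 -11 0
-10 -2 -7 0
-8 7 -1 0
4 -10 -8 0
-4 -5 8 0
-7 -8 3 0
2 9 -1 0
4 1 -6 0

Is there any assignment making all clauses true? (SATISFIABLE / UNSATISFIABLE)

SATISFIABLE

Try x1 = True.
Set x2 = True and propagate.
Try x3 = True.
For the remaining variables, x4 = True, x5 = False, x6 = False, x7 = True, x8 = False, x9 = True, x10 = False, x11 = True works.
So x1=True, x2=True, x3=True, x4=True, x5=False, x6=False, x7=True, x8=False, x9=True, x10=False, x11=True is a satisfying assignment.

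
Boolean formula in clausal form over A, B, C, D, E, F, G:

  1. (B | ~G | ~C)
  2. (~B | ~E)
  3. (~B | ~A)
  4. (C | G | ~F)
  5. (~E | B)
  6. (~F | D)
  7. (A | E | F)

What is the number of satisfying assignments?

Split on B, then E.
  B=1, E=1: a clause becomes empty — 0.
  B=1, E=0: remaining (A,C,D,F,G) ∈ {(0,0,1,1,1); (0,1,1,1,0); (0,1,1,1,1)} — 3.
  B=0, E=1: a clause becomes empty — 0.
  B=0, E=0: 10 of the 32 assignments to (A,C,D,F,G) work.
Total: 0 + 3 + 0 + 10 = 13.

13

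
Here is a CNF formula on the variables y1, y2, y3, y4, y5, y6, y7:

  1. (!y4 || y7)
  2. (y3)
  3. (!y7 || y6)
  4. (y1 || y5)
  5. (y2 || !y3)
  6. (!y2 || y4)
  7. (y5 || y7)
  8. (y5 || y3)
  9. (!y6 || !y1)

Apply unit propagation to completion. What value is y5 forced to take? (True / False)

True

(y3) is a unit clause: y3 = True.
(y2 || !y3) with y3 = True leaves only y2, so y2 = True.
In (!y2 || y4), !y2 is now false; y4 must hold, so y4 = True.
In (y7 || !y4), !y4 is now false; y7 must hold, so y7 = True.
From (!y7 || y6) and y7 = True: y6 = True.
In (!y1 || !y6), !y6 is now false; !y1 must hold, so y1 = False.
(y5 || y1) with y1 = False leaves only y5, so y5 = True.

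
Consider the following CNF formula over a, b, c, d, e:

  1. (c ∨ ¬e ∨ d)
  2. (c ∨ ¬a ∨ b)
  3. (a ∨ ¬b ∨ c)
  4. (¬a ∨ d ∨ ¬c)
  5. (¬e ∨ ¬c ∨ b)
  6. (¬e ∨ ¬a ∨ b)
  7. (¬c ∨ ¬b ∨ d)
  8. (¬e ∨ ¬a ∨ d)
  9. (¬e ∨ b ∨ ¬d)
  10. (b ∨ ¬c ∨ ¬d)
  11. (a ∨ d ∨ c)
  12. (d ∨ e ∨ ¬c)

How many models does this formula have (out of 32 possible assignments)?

Split on c, then d.
  c=T, d=T: remaining (a,b,e) ∈ {(F,T,F); (F,T,T); (T,T,F); (T,T,T)} — 4.
  c=T, d=F: a clause becomes empty — 0.
  c=F, d=T: remaining (a,b,e) ∈ {(F,F,F); (T,T,F); (T,T,T)} — 3.
  c=F, d=F: remaining (a,b,e) ∈ {(T,T,F)} — 1.
Total: 4 + 0 + 3 + 1 = 8.

8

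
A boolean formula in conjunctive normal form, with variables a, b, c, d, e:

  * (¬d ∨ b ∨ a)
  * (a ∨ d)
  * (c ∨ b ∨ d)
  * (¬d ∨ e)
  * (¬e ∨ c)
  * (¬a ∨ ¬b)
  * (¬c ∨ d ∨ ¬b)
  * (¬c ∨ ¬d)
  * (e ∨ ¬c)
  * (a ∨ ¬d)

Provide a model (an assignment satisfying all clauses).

a=True  b=False  c=True  d=False  e=True

Check each clause:
  1. (b ∨ ¬d ∨ a) — a is true.
  2. (a ∨ d) — a is true.
  3. (d ∨ c ∨ b) — c is true.
  4. (¬d ∨ e) — ¬d is true.
  5. (c ∨ ¬e) — c is true.
  6. (¬b ∨ ¬a) — ¬b is true.
  7. (d ∨ ¬b ∨ ¬c) — ¬b is true.
  8. (¬c ∨ ¬d) — ¬d is true.
  9. (e ∨ ¬c) — e is true.
  10. (¬d ∨ a) — a is true.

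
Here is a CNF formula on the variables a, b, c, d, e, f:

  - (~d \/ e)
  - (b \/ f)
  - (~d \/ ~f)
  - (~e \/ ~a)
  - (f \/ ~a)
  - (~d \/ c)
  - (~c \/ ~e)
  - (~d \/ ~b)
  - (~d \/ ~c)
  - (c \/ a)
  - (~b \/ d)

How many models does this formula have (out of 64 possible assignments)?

3

Satisfying assignments:
  a=F b=F c=T d=F e=F f=T
  a=T b=F c=F d=F e=F f=T
  a=T b=F c=T d=F e=F f=T
Count: 3.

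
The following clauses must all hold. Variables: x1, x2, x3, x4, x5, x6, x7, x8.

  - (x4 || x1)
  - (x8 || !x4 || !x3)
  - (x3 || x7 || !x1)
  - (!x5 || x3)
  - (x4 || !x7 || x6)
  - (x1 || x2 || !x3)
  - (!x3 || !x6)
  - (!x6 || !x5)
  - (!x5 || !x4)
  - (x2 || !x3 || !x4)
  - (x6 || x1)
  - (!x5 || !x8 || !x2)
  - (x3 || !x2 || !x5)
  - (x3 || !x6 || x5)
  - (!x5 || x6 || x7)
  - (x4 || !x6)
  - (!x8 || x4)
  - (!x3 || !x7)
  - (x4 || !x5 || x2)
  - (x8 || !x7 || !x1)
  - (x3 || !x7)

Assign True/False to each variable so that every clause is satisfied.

x1=True, x2=True, x3=True, x4=True, x5=False, x6=False, x7=False, x8=True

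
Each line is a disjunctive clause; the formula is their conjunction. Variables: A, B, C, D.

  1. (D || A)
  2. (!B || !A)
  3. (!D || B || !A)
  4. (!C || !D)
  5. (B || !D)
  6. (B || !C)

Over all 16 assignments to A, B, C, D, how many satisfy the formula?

2

Satisfying assignments:
  A=0 B=1 C=0 D=1
  A=1 B=0 C=0 D=0
Count: 2.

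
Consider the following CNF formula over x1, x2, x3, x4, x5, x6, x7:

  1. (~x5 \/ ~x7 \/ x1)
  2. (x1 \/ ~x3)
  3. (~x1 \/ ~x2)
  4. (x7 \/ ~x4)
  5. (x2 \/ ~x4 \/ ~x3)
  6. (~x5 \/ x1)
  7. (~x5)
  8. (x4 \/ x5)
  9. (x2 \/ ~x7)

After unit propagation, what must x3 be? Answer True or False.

False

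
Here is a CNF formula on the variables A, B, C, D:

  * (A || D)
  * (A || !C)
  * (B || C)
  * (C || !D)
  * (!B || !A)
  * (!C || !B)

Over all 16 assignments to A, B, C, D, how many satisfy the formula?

2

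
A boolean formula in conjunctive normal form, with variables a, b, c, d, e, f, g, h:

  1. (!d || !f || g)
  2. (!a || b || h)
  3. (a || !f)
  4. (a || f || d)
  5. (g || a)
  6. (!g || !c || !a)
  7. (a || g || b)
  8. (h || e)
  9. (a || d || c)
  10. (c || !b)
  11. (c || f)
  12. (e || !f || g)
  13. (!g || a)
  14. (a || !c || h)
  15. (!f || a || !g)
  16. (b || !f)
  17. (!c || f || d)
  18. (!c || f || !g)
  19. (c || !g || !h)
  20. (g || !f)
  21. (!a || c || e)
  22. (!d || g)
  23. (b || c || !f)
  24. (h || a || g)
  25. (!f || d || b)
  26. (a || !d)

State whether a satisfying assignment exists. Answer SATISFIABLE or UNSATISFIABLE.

UNSATISFIABLE

a = True:
  f = True:
    propagation gives b=True, c=True, g=False; an empty clause results — contradiction.
  f = False:
    propagation gives c=True, g=False, d=True; an empty clause results — contradiction.
a = False:
  propagation gives f=False, d=True; an empty clause results — contradiction.
Every branch closes, so no satisfying assignment exists.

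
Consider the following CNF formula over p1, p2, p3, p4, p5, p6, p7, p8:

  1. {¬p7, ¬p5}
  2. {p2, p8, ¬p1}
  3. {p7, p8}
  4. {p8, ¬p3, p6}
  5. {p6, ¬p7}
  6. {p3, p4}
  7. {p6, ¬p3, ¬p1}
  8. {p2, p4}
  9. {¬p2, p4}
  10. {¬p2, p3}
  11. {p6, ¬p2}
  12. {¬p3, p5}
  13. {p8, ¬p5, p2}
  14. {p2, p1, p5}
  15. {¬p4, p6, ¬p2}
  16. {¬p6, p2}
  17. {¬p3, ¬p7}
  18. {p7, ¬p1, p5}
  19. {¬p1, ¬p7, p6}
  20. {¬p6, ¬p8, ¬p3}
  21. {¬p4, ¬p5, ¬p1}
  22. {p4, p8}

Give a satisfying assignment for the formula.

p1=0, p2=0, p3=1, p4=1, p5=1, p6=0, p7=0, p8=1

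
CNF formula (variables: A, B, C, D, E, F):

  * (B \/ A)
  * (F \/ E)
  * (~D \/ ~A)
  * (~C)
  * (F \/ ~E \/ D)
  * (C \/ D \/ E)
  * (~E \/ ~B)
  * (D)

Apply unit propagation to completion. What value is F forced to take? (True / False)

(~C) is a unit clause: C = False.
(D) is a unit clause: D = True.
(~A \/ ~D) with D = True leaves only ~A, so A = False.
(B \/ A): since A = False, the clause reduces to (B). B = True.
In (~B \/ ~E), ~B is now false; ~E must hold, so E = False.
(F \/ E) with E = False leaves only F, so F = True.

True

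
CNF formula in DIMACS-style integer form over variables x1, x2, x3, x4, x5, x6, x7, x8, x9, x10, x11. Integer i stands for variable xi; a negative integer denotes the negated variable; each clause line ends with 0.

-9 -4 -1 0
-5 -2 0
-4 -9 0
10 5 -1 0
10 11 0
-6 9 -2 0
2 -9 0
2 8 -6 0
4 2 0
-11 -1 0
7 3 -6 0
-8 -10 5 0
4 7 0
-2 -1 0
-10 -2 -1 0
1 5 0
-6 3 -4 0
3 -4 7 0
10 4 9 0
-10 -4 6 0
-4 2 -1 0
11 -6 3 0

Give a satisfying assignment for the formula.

x1=F, x2=F, x3=T, x4=T, x5=T, x6=T, x7=T, x8=T, x9=F, x10=T, x11=T

Check each clause:
  1. (NOT x1 OR NOT x9 OR NOT x4) — NOT x1 is true.
  2. (NOT x2 OR NOT x5) — NOT x2 is true.
  3. (NOT x4 OR NOT x9) — NOT x9 is true.
  4. (NOT x1 OR x10 OR x5) — x10 is true.
  5. (x11 OR x10) — x10 is true.
  6. (NOT x2 OR x9 OR NOT x6) — NOT x2 is true.
  7. (NOT x9 OR x2) — NOT x9 is true.
  8. (x8 OR NOT x6 OR x2) — x8 is true.
  9. (x2 OR x4) — x4 is true.
  10. (NOT x1 OR NOT x11) — NOT x1 is true.
  11. (x3 OR x7 OR NOT x6) — x3 is true.
  12. (NOT x10 OR x5 OR NOT x8) — x5 is true.
  13. (x4 OR x7) — x4 is true.
  14. (NOT x2 OR NOT x1) — NOT x1 is true.
  15. (NOT x2 OR NOT x1 OR NOT x10) — NOT x1 is true.
  16. (x1 OR x5) — x5 is true.
  17. (NOT x6 OR NOT x4 OR x3) — x3 is true.
  18. (x3 OR x7 OR NOT x4) — x3 is true.
  19. (x10 OR x4 OR x9) — x10 is true.
  20. (NOT x4 OR x6 OR NOT x10) — x6 is true.
  21. (x2 OR NOT x1 OR NOT x4) — NOT x1 is true.
  22. (x3 OR x11 OR NOT x6) — x3 is true.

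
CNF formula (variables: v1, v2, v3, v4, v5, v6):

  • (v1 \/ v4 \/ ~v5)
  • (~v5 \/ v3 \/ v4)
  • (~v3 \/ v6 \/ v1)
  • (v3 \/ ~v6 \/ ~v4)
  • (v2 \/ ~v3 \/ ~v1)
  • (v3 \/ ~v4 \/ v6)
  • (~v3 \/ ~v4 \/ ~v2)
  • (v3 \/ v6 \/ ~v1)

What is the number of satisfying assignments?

14

Split on v3, then v4.
  v3=1, v4=1: remaining (v1,v2,v5,v6) ∈ {(0,0,0,1); (0,0,1,1)} — 2.
  v3=1, v4=0: 6 of the 16 assignments to (v1,v2,v5,v6) work.
  v3=0, v4=1: a clause becomes empty — 0.
  v3=0, v4=0: v2 free; 3 ways for (v1,v5,v6) × 2^1 = 6.
Total: 2 + 6 + 0 + 6 = 14.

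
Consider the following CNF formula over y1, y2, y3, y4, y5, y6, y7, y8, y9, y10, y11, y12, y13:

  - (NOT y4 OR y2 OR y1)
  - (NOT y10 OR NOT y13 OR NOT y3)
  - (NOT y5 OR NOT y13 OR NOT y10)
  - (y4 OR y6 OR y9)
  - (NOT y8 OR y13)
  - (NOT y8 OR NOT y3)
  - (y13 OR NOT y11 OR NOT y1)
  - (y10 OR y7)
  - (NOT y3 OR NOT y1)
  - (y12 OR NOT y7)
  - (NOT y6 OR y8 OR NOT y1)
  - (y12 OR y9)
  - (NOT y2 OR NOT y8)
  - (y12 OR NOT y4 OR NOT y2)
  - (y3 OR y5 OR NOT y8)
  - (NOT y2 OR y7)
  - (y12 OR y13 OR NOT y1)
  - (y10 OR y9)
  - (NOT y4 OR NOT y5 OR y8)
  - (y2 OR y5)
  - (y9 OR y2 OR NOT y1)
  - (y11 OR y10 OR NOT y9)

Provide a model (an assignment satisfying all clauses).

y1 = F, y2 = T, y3 = F, y4 = T, y5 = F, y6 = T, y7 = T, y8 = F, y9 = T, y10 = T, y11 = F, y12 = T, y13 = T

y12 occurs only positively in the remaining clauses — set y12 = True.
Branch on y1: take y1 = False.
Branch on y2: take y2 = True.
  then y8 is forced to False.
  then y7 is forced to True.
Branch on y3: take y3 = False.
For the remaining variables, y4 = True, y5 = False, y6 = True, y9 = True, y10 = True, y11 = False, y13 = True works.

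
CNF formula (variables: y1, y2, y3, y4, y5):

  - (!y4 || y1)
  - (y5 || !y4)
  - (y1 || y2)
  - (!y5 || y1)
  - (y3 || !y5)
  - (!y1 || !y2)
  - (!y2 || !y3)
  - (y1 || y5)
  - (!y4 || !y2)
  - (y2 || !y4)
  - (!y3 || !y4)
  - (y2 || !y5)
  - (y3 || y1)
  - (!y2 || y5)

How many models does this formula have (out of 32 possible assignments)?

2

Satisfying assignments:
  y1=1 y2=0 y3=0 y4=0 y5=0
  y1=1 y2=0 y3=1 y4=0 y5=0
That's 2 in total.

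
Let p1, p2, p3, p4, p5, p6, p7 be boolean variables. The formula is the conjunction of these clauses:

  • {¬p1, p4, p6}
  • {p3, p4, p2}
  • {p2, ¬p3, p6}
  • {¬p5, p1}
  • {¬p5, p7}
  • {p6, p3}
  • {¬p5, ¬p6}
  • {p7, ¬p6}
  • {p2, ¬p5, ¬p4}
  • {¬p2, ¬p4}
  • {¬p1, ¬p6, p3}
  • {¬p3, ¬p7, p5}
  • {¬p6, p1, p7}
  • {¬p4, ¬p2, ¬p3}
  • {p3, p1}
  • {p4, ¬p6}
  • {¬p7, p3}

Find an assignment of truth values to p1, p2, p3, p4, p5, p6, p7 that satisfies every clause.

p1 = False  p2 = True  p3 = True  p4 = False  p5 = False  p6 = False  p7 = False

Branch on p1: take p1 = False.
  then p5 is forced to False.
  then p3 is forced to True.
  then p7 is forced to False.
  then p6 is forced to False.
  then p2 is forced to True.
  then p4 is forced to False.
Every clause has at least one true literal under this assignment.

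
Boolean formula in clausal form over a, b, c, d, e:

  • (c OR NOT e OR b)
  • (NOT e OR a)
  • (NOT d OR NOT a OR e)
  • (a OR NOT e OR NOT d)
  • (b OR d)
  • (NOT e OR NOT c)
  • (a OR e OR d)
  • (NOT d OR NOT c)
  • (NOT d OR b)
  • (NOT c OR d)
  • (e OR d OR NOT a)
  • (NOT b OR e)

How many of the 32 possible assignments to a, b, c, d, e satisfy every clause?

The models are:
  a=1 b=1 c=0 d=0 e=1
  a=1 b=1 c=0 d=1 e=1
That's 2 in total.

2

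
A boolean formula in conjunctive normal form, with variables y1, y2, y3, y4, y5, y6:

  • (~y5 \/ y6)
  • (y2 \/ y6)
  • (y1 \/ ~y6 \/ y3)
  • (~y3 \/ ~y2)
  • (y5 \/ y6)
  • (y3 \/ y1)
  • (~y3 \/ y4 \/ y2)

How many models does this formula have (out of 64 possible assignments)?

12

Split on y3, then y6.
  y3=1, y6=1: remaining (y1,y2,y4,y5) ∈ {(0,0,1,0); (0,0,1,1); (1,0,1,0); (1,0,1,1)} — 4.
  y3=1, y6=0: a clause becomes empty — 0.
  y3=0, y6=1: forces y1=1; y2, y4, y5 free → 2^3 = 8.
  y3=0, y6=0: a clause becomes empty — 0.
Total: 4 + 0 + 8 + 0 = 12.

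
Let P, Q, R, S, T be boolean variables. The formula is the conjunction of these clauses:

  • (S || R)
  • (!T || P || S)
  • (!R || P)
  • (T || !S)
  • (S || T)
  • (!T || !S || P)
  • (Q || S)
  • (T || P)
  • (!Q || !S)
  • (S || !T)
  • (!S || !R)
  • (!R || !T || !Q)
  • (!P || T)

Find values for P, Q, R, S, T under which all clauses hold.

P=True, Q=False, R=False, S=True, T=True

Check each clause:
  1. (R || S) — S is true.
  2. (P || !T || S) — P is true.
  3. (P || !R) — P is true.
  4. (T || !S) — T is true.
  5. (T || S) — S is true.
  6. (P || !T || !S) — P is true.
  7. (S || Q) — S is true.
  8. (T || P) — P is true.
  9. (!Q || !S) — !Q is true.
  10. (S || !T) — S is true.
  11. (!S || !R) — !R is true.
  12. (!R || !Q || !T) — !R is true.
  13. (T || !P) — T is true.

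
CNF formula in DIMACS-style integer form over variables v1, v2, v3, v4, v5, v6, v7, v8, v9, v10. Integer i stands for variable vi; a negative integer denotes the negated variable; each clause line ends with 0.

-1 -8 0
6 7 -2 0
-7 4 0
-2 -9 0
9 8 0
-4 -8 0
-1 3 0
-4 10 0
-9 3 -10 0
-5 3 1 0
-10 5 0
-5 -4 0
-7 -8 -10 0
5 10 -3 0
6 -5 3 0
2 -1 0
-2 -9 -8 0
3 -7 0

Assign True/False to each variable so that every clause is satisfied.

v1=F, v2=F, v3=F, v4=F, v5=F, v6=T, v7=F, v8=T, v9=F, v10=F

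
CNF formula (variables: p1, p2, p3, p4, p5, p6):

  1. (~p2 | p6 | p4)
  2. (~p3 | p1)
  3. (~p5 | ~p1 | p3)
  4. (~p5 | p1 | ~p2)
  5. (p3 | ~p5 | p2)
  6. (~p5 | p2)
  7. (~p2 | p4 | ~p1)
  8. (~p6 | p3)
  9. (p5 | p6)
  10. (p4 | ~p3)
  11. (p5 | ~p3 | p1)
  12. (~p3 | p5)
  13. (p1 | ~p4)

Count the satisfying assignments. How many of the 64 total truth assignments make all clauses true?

Satisfying assignments:
  p1=T p2=T p3=T p4=T p5=T p6=F
  p1=T p2=T p3=T p4=T p5=T p6=T
Count: 2.

2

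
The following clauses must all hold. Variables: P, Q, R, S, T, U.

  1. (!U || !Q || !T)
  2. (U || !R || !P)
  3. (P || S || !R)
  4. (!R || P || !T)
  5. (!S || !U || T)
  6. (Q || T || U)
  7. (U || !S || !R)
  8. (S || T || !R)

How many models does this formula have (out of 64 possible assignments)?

22

Split on R, then T.
  R=1, T=1: remaining (P,Q,S,U) ∈ {(1,0,0,1); (1,0,1,1)} — 2.
  R=1, T=0: a clause becomes empty — 0.
  R=0, T=1: P, S free; 3 ways for (Q,U) × 2^2 = 12.
  R=0, T=0: P free; 4 ways for (Q,S,U) × 2^1 = 8.
Total: 2 + 0 + 12 + 8 = 22.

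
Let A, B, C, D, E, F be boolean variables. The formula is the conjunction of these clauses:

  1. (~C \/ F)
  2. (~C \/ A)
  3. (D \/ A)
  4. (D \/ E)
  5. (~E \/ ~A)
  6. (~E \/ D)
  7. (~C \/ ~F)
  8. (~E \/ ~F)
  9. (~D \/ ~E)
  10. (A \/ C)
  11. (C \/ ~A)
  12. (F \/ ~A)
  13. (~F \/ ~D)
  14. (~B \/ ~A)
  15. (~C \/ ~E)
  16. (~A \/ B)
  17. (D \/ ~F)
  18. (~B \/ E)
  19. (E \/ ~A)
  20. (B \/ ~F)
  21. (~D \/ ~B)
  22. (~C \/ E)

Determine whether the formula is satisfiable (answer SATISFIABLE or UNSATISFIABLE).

UNSATISFIABLE

A = True:
  propagation gives E=False; an empty clause results — contradiction.
A = False:
  propagation gives C=False; an empty clause results — contradiction.
Every branch closes, so no satisfying assignment exists.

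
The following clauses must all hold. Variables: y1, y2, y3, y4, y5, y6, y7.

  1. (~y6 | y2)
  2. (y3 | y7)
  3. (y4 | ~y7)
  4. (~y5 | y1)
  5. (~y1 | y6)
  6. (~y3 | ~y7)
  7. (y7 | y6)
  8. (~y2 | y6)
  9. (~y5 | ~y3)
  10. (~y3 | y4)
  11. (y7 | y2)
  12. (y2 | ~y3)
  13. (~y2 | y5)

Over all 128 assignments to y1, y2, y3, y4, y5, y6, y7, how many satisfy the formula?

Satisfying assignments:
  y1=0 y2=0 y3=0 y4=1 y5=0 y6=0 y7=1
  y1=1 y2=1 y3=0 y4=1 y5=1 y6=1 y7=1
Count: 2.

2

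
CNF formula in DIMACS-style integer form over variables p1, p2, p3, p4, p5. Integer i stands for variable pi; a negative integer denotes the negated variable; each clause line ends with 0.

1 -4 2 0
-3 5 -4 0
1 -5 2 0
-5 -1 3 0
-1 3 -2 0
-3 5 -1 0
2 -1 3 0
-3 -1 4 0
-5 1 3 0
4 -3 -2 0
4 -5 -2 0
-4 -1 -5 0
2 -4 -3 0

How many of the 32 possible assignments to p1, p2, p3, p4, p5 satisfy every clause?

Satisfying assignments:
  p1=0 p2=0 p3=0 p4=0 p5=0
  p1=0 p2=0 p3=1 p4=0 p5=0
  p1=0 p2=1 p3=0 p4=0 p5=0
  p1=0 p2=1 p3=0 p4=1 p5=0
  p1=0 p2=1 p3=1 p4=1 p5=1
Count: 5.

5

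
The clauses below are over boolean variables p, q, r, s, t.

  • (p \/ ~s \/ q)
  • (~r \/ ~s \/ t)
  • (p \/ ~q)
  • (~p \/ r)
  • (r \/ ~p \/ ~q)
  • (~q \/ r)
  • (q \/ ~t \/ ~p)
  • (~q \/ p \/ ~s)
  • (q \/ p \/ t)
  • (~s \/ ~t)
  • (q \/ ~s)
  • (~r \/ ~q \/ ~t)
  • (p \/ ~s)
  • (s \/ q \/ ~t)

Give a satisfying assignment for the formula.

p=True  q=False  r=True  s=False  t=False

Branch on p: take p = True.
  then r is forced to True.
For the remaining variables, q = False, s = False, t = False works.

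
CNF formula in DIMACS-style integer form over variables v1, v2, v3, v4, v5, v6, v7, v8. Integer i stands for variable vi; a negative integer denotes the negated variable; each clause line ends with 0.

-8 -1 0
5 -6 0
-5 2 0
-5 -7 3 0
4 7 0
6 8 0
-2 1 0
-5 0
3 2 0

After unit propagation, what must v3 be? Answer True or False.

True

Unit clause (~v5) sets v5 = False.
In (v5 | ~v6), v5 is now false; ~v6 must hold, so v6 = False.
From (v6 | v8) and v6 = False: v8 = True.
In (~v1 | ~v8), ~v8 is now false; ~v1 must hold, so v1 = False.
In (~v2 | v1), v1 is now false; ~v2 must hold, so v2 = False.
(v2 | v3) with v2 = False leaves only v3, so v3 = True.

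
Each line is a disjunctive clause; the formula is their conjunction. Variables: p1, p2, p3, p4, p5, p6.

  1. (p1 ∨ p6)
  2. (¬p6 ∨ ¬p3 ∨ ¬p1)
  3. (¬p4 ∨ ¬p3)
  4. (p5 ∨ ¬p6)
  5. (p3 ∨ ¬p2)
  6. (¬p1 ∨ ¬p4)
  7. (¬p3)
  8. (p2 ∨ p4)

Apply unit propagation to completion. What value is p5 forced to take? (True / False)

(¬p3) stands alone — p3 = False.
(¬p2 ∨ p3) with p3 = False leaves only ¬p2, so p2 = False.
From (p4 ∨ p2) and p2 = False: p4 = True.
From (¬p4 ∨ ¬p1) and p4 = True: p1 = False.
(p6 ∨ p1) with p1 = False leaves only p6, so p6 = True.
From (¬p6 ∨ p5) and p6 = True: p5 = True.

True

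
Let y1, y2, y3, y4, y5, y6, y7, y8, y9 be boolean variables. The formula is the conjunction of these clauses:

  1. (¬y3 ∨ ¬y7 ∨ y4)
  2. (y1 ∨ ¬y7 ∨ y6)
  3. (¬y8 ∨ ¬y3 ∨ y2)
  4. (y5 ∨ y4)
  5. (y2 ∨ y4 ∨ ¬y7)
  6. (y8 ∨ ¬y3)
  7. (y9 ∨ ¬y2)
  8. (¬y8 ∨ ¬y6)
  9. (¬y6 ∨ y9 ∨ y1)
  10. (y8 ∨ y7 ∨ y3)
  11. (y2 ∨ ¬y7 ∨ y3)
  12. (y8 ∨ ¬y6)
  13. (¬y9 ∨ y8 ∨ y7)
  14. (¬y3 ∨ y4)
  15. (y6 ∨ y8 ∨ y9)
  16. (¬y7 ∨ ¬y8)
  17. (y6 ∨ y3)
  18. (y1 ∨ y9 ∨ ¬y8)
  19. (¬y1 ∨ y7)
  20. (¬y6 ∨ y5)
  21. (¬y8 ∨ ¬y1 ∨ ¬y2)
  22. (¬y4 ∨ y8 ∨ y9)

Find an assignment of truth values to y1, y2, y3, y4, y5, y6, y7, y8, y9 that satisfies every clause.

y1=F, y2=T, y3=T, y4=T, y5=T, y6=F, y7=F, y8=T, y9=T

Check each clause:
  1. (y4 ∨ ¬y3 ∨ ¬y7) — ¬y7 is true.
  2. (¬y7 ∨ y6 ∨ y1) — ¬y7 is true.
  3. (y2 ∨ ¬y8 ∨ ¬y3) — y2 is true.
  4. (y4 ∨ y5) — y4 is true.
  5. (y2 ∨ ¬y7 ∨ y4) — ¬y7 is true.
  6. (y8 ∨ ¬y3) — y8 is true.
  7. (¬y2 ∨ y9) — y9 is true.
  8. (¬y8 ∨ ¬y6) — ¬y6 is true.
  9. (y9 ∨ ¬y6 ∨ y1) — y9 is true.
  10. (y7 ∨ y3 ∨ y8) — y8 is true.
  11. (y3 ∨ ¬y7 ∨ y2) — ¬y7 is true.
  12. (y8 ∨ ¬y6) — y8 is true.
  13. (y8 ∨ y7 ∨ ¬y9) — y8 is true.
  14. (y4 ∨ ¬y3) — y4 is true.
  15. (y9 ∨ y8 ∨ y6) — y8 is true.
  16. (¬y8 ∨ ¬y7) — ¬y7 is true.
  17. (y6 ∨ y3) — y3 is true.
  18. (y1 ∨ ¬y8 ∨ y9) — y9 is true.
  19. (¬y1 ∨ y7) — ¬y1 is true.
  20. (y5 ∨ ¬y6) — ¬y6 is true.
  21. (¬y1 ∨ ¬y2 ∨ ¬y8) — ¬y1 is true.
  22. (y9 ∨ y8 ∨ ¬y4) — y8 is true.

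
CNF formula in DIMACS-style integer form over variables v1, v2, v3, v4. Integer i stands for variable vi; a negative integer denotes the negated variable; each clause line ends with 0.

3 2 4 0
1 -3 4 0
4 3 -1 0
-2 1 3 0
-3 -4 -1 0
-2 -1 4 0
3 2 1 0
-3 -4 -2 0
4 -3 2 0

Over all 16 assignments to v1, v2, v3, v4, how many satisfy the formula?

Satisfying assignments:
  v1=F v2=F v3=T v4=T
  v1=T v2=F v3=F v4=T
  v1=T v2=T v3=F v4=T
Count: 3.

3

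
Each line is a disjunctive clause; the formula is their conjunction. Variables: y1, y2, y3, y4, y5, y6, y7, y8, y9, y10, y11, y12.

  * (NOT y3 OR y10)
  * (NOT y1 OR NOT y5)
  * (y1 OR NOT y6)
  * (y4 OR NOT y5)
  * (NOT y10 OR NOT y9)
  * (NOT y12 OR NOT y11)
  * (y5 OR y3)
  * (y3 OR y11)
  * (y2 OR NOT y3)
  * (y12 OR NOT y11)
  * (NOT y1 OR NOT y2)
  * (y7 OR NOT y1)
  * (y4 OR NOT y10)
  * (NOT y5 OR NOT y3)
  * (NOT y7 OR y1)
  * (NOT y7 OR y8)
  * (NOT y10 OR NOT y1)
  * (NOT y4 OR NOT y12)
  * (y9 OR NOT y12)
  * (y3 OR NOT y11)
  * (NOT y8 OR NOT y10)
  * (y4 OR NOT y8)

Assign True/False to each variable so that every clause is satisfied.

Pure literal: y6 appears only negated; assign y6 = False.
Branch on y1: take y1 = False.
  then y7 is forced to False.
Try y2 = True.
Try y3 = True.
  then y10 is forced to True.
  then y9 is forced to False.
  then y4 is forced to True.
  then y5 is forced to False.
  then y12 is forced to False.
  then y11 is forced to False.
  then y8 is forced to False.
Check each clause:
  1. (NOT y3 OR y10) — y10 is true.
  2. (NOT y5 OR NOT y1) — NOT y5 is true.
  3. (NOT y6 OR y1) — NOT y6 is true.
  4. (NOT y5 OR y4) — NOT y5 is true.
  5. (NOT y10 OR NOT y9) — NOT y9 is true.
  6. (NOT y12 OR NOT y11) — NOT y12 is true.
  7. (y3 OR y5) — y3 is true.
  8. (y11 OR y3) — y3 is true.
  9. (NOT y3 OR y2) — y2 is true.
  10. (y12 OR NOT y11) — NOT y11 is true.
  11. (NOT y2 OR NOT y1) — NOT y1 is true.
  12. (y7 OR NOT y1) — NOT y1 is true.
  13. (y4 OR NOT y10) — y4 is true.
  14. (NOT y3 OR NOT y5) — NOT y5 is true.
  15. (y1 OR NOT y7) — NOT y7 is true.
  16. (NOT y7 OR y8) — NOT y7 is true.
  17. (NOT y10 OR NOT y1) — NOT y1 is true.
  18. (NOT y4 OR NOT y12) — NOT y12 is true.
  19. (NOT y12 OR y9) — NOT y12 is true.
  20. (y3 OR NOT y11) — y3 is true.
  21. (NOT y8 OR NOT y10) — NOT y8 is true.
  22. (NOT y8 OR y4) — NOT y8 is true.

y1=0, y2=1, y3=1, y4=1, y5=0, y6=0, y7=0, y8=0, y9=0, y10=1, y11=0, y12=0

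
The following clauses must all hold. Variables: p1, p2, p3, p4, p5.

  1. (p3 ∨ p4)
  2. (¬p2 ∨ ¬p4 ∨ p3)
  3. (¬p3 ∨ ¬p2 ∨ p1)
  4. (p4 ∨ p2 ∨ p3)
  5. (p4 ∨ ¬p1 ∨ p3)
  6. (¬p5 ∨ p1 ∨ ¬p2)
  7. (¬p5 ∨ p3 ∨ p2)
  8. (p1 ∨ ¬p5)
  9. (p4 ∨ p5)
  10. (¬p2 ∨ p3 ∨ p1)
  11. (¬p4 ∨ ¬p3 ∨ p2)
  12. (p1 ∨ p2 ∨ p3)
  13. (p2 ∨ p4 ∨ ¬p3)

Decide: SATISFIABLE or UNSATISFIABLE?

Set p1 = True and propagate.
Branch on p2: take p2 = True.
For the remaining variables, p3 = True, p4 = True, p5 = True works.
Every clause has at least one true literal under this assignment.
So p1=T, p2=T, p3=T, p4=T, p5=T is a satisfying assignment.

SATISFIABLE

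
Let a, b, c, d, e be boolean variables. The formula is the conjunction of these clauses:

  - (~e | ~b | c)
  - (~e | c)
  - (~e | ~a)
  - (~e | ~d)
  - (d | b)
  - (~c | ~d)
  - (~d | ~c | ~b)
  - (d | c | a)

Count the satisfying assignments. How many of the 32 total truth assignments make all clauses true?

Satisfying assignments:
  a=F b=F c=F d=T e=F
  a=F b=T c=F d=T e=F
  a=F b=T c=T d=F e=F
  a=F b=T c=T d=F e=T
  a=T b=F c=F d=T e=F
  a=T b=T c=F d=F e=F
  a=T b=T c=F d=T e=F
  a=T b=T c=T d=F e=F
Count: 8.

8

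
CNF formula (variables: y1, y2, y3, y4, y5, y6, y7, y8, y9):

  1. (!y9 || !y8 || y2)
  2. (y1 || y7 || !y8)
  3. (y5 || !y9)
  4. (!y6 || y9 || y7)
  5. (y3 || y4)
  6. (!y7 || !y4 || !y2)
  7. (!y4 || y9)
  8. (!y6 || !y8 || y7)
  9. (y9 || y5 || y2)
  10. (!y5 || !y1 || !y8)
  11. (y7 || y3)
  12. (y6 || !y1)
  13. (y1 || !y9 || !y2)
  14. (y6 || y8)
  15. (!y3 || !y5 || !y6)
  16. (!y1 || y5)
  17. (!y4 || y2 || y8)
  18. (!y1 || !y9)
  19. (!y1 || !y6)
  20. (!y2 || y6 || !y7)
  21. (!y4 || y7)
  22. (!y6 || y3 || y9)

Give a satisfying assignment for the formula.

y1=False, y2=True, y3=True, y4=False, y5=False, y6=True, y7=True, y8=False, y9=False

Check each clause:
  1. (y2 || !y8 || !y9) — !y8 is true.
  2. (y7 || !y8 || y1) — !y8 is true.
  3. (!y9 || y5) — !y9 is true.
  4. (!y6 || y9 || y7) — y7 is true.
  5. (y3 || y4) — y3 is true.
  6. (!y7 || !y2 || !y4) — !y4 is true.
  7. (y9 || !y4) — !y4 is true.
  8. (!y6 || !y8 || y7) — !y8 is true.
  9. (y5 || y9 || y2) — y2 is true.
  10. (!y5 || !y1 || !y8) — !y8 is true.
  11. (y7 || y3) — y3 is true.
  12. (!y1 || y6) — !y1 is true.
  13. (y1 || !y2 || !y9) — !y9 is true.
  14. (y6 || y8) — y6 is true.
  15. (!y5 || !y3 || !y6) — !y5 is true.
  16. (y5 || !y1) — !y1 is true.
  17. (y8 || !y4 || y2) — y2 is true.
  18. (!y1 || !y9) — !y1 is true.
  19. (!y6 || !y1) — !y1 is true.
  20. (!y7 || y6 || !y2) — y6 is true.
  21. (y7 || !y4) — !y4 is true.
  22. (y9 || y3 || !y6) — y3 is true.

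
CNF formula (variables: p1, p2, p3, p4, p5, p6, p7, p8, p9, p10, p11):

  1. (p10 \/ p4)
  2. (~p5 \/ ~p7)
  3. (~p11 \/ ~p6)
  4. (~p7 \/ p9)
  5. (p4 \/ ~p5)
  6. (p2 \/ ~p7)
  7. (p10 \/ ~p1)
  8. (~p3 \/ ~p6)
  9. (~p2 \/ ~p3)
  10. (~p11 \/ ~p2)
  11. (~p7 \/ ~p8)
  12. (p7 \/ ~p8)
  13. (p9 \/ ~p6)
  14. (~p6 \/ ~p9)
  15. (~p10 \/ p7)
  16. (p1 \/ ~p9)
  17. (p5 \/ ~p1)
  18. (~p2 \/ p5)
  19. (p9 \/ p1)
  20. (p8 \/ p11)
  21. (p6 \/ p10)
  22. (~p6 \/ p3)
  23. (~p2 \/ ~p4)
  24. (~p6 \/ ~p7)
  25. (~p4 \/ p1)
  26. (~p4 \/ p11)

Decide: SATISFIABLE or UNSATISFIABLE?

UNSATISFIABLE

p6 = True:
  propagation gives p11=False, p3=False; an empty clause results — contradiction.
p6 = False:
  propagation gives p10=True, p7=True, p5=False, p9=True; an empty clause results — contradiction.
Every branch closes, so no satisfying assignment exists.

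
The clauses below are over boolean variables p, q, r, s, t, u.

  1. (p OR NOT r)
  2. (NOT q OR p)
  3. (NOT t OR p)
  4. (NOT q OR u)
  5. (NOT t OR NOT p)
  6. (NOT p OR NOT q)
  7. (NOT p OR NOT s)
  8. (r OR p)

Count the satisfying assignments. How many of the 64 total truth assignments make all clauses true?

The models are:
  p=1 q=0 r=0 s=0 t=0 u=0
  p=1 q=0 r=0 s=0 t=0 u=1
  p=1 q=0 r=1 s=0 t=0 u=0
  p=1 q=0 r=1 s=0 t=0 u=1
Count: 4.

4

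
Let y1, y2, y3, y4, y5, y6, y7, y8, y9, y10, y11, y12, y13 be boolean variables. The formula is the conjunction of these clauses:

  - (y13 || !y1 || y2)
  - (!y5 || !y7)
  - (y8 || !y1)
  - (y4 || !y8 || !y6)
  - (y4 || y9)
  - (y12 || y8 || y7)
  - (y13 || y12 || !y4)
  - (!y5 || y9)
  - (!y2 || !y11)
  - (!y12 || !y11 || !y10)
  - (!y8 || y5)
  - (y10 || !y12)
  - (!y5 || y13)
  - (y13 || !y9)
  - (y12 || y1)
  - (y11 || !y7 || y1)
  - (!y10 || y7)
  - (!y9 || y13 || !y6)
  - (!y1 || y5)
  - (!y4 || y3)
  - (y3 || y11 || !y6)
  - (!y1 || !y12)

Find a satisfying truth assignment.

y1 = T, y2 = T, y3 = F, y4 = F, y5 = T, y6 = F, y7 = F, y8 = T, y9 = T, y10 = F, y11 = F, y12 = F, y13 = T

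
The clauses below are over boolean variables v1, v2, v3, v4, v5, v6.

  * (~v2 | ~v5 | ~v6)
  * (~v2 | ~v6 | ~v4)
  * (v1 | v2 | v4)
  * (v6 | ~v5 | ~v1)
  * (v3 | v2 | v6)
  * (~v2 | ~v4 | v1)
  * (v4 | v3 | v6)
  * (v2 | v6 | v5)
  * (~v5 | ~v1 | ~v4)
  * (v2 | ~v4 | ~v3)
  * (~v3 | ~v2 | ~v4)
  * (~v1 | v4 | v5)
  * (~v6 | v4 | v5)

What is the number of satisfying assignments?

Case analysis on v4 and v2:
  v4=T, v2=T: remaining (v1,v3,v5,v6) ∈ {(T,F,F,F)} — 1.
  v4=T, v2=F: remaining (v1,v3,v5,v6) ∈ {(F,F,F,T); (F,F,T,T); (T,F,F,T)} — 3.
  v4=F, v2=T: remaining (v1,v3,v5,v6) ∈ {(F,T,F,F); (F,T,T,F)} — 2.
  v4=F, v2=F: remaining (v1,v3,v5,v6) ∈ {(T,F,T,T); (T,T,T,T)} — 2.
Total: 1 + 3 + 2 + 2 = 8.

8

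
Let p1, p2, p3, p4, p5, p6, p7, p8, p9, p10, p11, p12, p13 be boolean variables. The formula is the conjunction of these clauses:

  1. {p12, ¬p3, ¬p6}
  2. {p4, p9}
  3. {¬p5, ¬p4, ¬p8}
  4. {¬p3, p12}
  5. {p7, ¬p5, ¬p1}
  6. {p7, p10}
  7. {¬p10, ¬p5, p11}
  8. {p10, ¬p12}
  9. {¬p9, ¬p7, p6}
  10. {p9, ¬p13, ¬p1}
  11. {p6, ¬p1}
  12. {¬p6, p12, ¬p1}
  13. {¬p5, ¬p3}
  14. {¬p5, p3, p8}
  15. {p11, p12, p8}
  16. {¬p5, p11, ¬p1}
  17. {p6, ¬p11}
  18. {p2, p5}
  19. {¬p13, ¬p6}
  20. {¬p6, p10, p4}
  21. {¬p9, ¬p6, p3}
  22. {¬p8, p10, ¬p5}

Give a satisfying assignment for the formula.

p1=False, p2=True, p3=False, p4=True, p5=False, p6=True, p7=False, p8=False, p9=False, p10=True, p11=True, p12=False, p13=False

Pure literal: p1 appears only negated; assign p1 = False.
p2 occurs only positively in the remaining clauses — set p2 = True.
Try p3 = False.
Try p4 = True.
Set p5 = False and propagate.
For the remaining variables, p6 = True, p7 = False, p8 = False, p9 = False, p10 = True, p11 = True, p12 = False, p13 = False works.
Every clause has at least one true literal under this assignment.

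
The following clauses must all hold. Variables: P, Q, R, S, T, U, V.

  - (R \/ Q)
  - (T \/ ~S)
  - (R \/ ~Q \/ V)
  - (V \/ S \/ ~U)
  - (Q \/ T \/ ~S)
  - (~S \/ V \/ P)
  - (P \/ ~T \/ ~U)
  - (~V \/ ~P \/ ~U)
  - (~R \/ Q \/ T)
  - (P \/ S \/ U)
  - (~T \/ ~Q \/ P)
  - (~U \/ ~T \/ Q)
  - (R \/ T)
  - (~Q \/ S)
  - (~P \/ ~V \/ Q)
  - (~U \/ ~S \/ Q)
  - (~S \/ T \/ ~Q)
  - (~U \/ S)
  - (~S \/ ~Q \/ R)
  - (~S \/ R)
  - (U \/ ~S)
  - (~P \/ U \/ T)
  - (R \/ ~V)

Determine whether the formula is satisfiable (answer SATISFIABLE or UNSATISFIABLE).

SATISFIABLE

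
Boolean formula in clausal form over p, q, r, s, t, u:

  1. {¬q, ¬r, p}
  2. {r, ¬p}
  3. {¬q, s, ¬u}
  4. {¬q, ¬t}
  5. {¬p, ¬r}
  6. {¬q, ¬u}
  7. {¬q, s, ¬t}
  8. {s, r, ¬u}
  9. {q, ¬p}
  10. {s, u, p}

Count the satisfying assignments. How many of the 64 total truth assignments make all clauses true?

Case analysis on q and p:
  q=1, p=1: a clause becomes empty — 0.
  q=1, p=0: remaining (r,s,t,u) ∈ {(0,1,0,0)} — 1.
  q=0, p=1: a clause becomes empty — 0.
  q=0, p=0: t free; 5 ways for (r,s,u) × 2^1 = 10.
Total: 0 + 1 + 0 + 10 = 11.

11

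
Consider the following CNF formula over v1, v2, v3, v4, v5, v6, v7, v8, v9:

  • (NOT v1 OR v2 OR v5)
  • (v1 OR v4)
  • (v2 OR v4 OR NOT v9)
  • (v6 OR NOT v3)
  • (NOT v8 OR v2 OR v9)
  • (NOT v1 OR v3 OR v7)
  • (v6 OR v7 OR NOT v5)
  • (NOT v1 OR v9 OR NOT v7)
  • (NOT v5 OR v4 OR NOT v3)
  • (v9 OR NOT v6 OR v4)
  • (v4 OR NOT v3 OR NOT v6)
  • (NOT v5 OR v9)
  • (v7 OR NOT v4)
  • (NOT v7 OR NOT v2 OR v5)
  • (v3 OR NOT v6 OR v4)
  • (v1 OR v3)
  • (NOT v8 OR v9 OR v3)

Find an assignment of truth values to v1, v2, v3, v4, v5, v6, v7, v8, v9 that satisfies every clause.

Pure literal: v8 appears only negated; assign v8 = False.
Try v1 = False.
  then v4 is forced to True.
  then v7 is forced to True.
  then v3 is forced to True.
  then v6 is forced to True.
Try v2 = False.
Branch on v5: take v5 = False.
v9 is now unconstrained; take v9 = False.

v1=F, v2=F, v3=T, v4=T, v5=F, v6=T, v7=T, v8=F, v9=F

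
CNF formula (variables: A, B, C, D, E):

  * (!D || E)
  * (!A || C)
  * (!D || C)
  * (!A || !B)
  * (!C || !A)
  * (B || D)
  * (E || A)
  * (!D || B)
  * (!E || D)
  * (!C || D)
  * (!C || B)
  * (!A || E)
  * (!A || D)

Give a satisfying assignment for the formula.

A=False, B=True, C=True, D=True, E=True

Branch on A: take A = False.
  then E is forced to True.
  then D is forced to True.
  then C is forced to True.
  then B is forced to True.
Every clause has at least one true literal under this assignment.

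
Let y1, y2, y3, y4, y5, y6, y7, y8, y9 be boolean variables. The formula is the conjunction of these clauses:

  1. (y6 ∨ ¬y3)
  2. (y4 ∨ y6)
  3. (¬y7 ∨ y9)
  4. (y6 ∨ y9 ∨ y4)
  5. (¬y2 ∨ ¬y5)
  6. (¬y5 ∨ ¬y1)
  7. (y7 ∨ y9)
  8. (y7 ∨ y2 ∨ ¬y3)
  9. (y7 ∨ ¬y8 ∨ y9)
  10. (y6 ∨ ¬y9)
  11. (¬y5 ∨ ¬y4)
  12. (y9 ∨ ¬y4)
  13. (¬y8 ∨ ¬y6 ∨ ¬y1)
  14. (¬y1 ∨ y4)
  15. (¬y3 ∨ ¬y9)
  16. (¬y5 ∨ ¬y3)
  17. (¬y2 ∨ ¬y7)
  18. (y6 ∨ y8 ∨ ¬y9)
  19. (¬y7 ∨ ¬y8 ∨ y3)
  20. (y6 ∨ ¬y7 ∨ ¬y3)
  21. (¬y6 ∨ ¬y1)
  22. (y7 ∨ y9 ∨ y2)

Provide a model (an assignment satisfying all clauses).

y1 occurs only negated in the remaining clauses — set y1 = False.
Pure literal: y5 appears only negated; assign y5 = False.
Branch on y2: take y2 = False.
Branch on y3: take y3 = False.
Branch on y4: take y4 = False.
  then y6 is forced to True.
For the remaining variables, y7 = False, y8 = True, y9 = True works.
Every clause has at least one true literal under this assignment.
Check each clause:
  1. (y6 ∨ ¬y3) — ¬y3 is true.
  2. (y6 ∨ y4) — y6 is true.
  3. (y9 ∨ ¬y7) — y9 is true.
  4. (y6 ∨ y9 ∨ y4) — y9 is true.
  5. (¬y2 ∨ ¬y5) — ¬y5 is true.
  6. (¬y5 ∨ ¬y1) — ¬y5 is true.
  7. (y7 ∨ y9) — y9 is true.
  8. (y7 ∨ y2 ∨ ¬y3) — ¬y3 is true.
  9. (y9 ∨ ¬y8 ∨ y7) — y9 is true.
  10. (y6 ∨ ¬y9) — y6 is true.
  11. (¬y4 ∨ ¬y5) — ¬y5 is true.
  12. (y9 ∨ ¬y4) — y9 is true.
  13. (¬y1 ∨ ¬y8 ∨ ¬y6) — ¬y1 is true.
  14. (y4 ∨ ¬y1) — ¬y1 is true.
  15. (¬y3 ∨ ¬y9) — ¬y3 is true.
  16. (¬y3 ∨ ¬y5) — ¬y5 is true.
  17. (¬y2 ∨ ¬y7) — ¬y7 is true.
  18. (y8 ∨ ¬y9 ∨ y6) — y8 is true.
  19. (¬y7 ∨ y3 ∨ ¬y8) — ¬y7 is true.
  20. (y6 ∨ ¬y3 ∨ ¬y7) — ¬y7 is true.
  21. (¬y6 ∨ ¬y1) — ¬y1 is true.
  22. (y2 ∨ y9 ∨ y7) — y9 is true.

y1=F  y2=F  y3=F  y4=F  y5=F  y6=T  y7=F  y8=T  y9=T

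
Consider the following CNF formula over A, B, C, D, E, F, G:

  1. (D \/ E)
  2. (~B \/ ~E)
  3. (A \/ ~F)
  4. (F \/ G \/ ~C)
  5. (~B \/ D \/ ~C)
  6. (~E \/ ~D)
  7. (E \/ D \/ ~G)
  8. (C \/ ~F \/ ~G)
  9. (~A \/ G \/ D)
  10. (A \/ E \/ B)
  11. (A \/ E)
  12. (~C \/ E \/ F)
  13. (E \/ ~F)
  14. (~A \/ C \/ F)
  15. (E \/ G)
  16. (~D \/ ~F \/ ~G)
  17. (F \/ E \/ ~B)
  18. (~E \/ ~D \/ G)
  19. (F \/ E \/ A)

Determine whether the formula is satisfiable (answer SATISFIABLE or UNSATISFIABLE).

SATISFIABLE

Branch on A: take A = True.
Set B = False and propagate.
Branch on C: take C = True.
The remaining clauses are satisfied by D = False, E = True, F = False, G = True.
So A=True, B=False, C=True, D=False, E=True, F=False, G=True is a satisfying assignment.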